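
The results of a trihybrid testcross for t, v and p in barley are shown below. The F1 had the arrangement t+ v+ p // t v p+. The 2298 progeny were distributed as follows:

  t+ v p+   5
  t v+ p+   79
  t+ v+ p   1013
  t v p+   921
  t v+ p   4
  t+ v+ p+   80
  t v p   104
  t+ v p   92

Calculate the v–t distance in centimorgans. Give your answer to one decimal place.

The two rarest classes, t v+ p and t+ v p+, are the double crossovers. Comparing them with the parentals, only the t allele has switched, so t is the middle locus and the order is v – t – p.
Crossovers in the v–t interval produce the single-crossover classes t+ v p and t v+ p+ (92 + 79 = 171) plus the double crossovers (9).
RF(v–t) = (171 + 9) / 2298 = 180/2298 = 0.0783 → 7.8 centimorgans.

7.8 centimorgans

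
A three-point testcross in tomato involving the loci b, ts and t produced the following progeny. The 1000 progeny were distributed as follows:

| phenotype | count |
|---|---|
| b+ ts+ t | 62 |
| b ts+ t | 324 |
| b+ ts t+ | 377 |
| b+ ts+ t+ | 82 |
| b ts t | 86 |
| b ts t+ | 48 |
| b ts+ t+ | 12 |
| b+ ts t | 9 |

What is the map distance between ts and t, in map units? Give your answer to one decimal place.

The two most frequent reciprocal classes, b+ ts t+ and b ts+ t, are the parental types, so the F1 was b+ ts t+ / b ts+ t.
The two rarest classes, b+ ts t and b ts+ t+, are the double crossovers. Comparing them with the parentals, only the t allele has switched, so t is the middle locus and the order is ts – t – b.
Crossovers in the ts–t interval produce the single-crossover classes b+ ts+ t+ and b ts t (82 + 86 = 168) plus the double crossovers (21).
RF(ts–t) = (168 + 21) / 1000 = 189/1000 = 0.1890 → 18.9 map units.

18.9 map units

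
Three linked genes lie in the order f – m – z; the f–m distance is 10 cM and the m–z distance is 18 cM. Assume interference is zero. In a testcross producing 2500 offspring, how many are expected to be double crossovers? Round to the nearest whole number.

Map distances give recombination frequencies of 0.100 and 0.180 for the two intervals.
With no interference, expected double-crossover frequency = 0.100 × 0.180 = 0.01800.
Expected number = 0.01800 × 2500 = 45.00 ≈ 45.

45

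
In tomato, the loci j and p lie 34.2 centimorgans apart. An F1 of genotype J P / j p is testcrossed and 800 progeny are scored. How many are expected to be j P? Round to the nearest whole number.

137

A map distance of 34.2 centimorgans corresponds to a recombination frequency of 0.342.
The F1 is J P / j p, so j P is a recombinant gamete class with expected frequency r/2 = 0.342/2 = 0.1710.
Expected number = 0.1710 × 800 = 136.80 ≈ 137.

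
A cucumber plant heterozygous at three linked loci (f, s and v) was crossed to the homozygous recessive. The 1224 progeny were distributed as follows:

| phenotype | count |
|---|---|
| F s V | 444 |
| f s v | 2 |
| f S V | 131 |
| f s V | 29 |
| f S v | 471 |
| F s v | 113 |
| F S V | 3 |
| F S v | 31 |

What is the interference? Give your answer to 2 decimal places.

The two most frequent reciprocal classes, F s V and f S v, are the parental types, so the F1 was F s V / f S v.
The two rarest classes, F S V and f s v, are the double crossovers. Comparing them with the parentals, only the s allele has switched, so s is the middle locus and the order is f – s – v.
f–s: (60 + 5)/1224 = 0.0531; s–v: (244 + 5)/1224 = 0.2034.
Expected DCO frequency = 0.0531 × 0.2034 ≈ 0.01080; observed = 5/1224 ≈ 0.00408.
Coefficient of coincidence = 0.00408/0.01080 ≈ 0.38; interference = 1 − 0.38 = 0.62.

0.62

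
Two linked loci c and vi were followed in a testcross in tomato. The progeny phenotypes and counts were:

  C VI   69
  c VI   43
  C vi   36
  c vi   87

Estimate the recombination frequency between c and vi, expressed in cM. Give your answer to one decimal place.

The two most frequent classes, C VI (69) and c vi (87), are the parental types, so the F1 was C VI / c vi.
The recombinant classes are C vi and c VI: 36 + 43 = 79.
Recombination frequency = 79/235 = 0.3362 ≈ 33.6%, i.e. 33.6 cM.

33.6 cM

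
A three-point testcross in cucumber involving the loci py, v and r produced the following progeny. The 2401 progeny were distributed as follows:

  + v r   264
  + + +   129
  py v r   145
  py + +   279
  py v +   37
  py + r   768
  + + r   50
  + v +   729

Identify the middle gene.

py

The two most frequent reciprocal classes, + v + and py + r, are the parental types, so the F1 was + v + / py + r.
The two rarest classes, py v + and + + r, are the double crossovers. Comparing them with the parentals, only the py allele has switched, so py is the middle locus and the order is r – py – v.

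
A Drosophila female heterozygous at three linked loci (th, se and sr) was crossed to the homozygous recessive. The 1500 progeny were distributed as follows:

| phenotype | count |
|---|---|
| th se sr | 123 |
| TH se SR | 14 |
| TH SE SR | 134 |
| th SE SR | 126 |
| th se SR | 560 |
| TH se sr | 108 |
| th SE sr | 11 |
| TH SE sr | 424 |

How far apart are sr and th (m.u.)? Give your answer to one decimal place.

18.8 m.u.

The two most frequent reciprocal classes, th se SR and TH SE sr, are the parental types, so the F1 was th se SR / TH SE sr.
The two rarest classes, TH se SR and th SE sr, are the double crossovers. Comparing them with the parentals, only the th allele has switched, so th is the middle locus and the order is se – th – sr.
Crossovers in the th–sr interval produce the single-crossover classes th se sr and TH SE SR (123 + 134 = 257) plus the double crossovers (25).
RF(th–sr) = (257 + 25) / 1500 = 282/1500 = 0.1880 → 18.8 m.u.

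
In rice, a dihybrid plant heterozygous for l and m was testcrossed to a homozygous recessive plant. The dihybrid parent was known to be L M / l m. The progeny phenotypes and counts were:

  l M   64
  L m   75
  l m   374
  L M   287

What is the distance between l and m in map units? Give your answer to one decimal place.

17.4 map units

The recombinant classes are L m and l M: 75 + 64 = 139.
Recombination frequency = 139/800 = 0.1737 ≈ 17.4%, i.e. 17.4 map units.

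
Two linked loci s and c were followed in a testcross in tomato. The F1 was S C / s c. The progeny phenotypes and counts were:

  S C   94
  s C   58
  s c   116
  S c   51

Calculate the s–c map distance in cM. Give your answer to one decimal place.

The recombinant classes are S c and s C: 51 + 58 = 109.
Recombination frequency = 109/319 = 0.3417 ≈ 34.2%, i.e. 34.2 cM.

34.2 cM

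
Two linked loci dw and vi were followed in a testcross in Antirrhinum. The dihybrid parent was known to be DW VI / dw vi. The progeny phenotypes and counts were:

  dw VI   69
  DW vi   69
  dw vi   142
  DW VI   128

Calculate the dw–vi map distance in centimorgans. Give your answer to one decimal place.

33.8 centimorgans

The recombinant classes are DW vi and dw VI: 69 + 69 = 138.
Recombination frequency = 138/408 = 0.3382 ≈ 33.8%, i.e. 33.8 centimorgans.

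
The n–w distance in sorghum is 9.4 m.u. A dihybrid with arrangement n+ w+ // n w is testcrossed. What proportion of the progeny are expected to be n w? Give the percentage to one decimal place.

45.3%

A map distance of 9.4 m.u. corresponds to a recombination frequency of 0.094.
The F1 is n+ w+ / n w, so n w is a parental gamete class with expected frequency (1 − r)/2 = 0.906/2 = 0.4530.
That is 0.4530 = 45.3% of the progeny.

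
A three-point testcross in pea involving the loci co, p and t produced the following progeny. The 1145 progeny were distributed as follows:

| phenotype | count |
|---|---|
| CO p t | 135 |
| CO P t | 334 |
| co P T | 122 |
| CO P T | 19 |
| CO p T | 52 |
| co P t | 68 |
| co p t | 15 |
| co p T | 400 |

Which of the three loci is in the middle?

The two most frequent reciprocal classes, co p T and CO P t, are the parental types, so the F1 was co p T / CO P t.
The two rarest classes, co p t and CO P T, are the double crossovers. Comparing them with the parentals, only the t allele has switched, so t is the middle locus and the order is p – t – co.

t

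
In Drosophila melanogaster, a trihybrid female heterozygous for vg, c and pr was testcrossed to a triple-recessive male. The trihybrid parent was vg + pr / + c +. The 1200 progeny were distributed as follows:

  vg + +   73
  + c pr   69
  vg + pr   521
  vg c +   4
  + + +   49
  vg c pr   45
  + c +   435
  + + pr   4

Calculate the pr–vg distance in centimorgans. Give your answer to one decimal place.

12.5 centimorgans

The two rarest classes, + + pr and vg c +, are the double crossovers. Comparing them with the parentals, only the vg allele has switched, so vg is the middle locus and the order is c – vg – pr.
Crossovers in the vg–pr interval produce the single-crossover classes vg + + and + c pr (73 + 69 = 142) plus the double crossovers (8).
RF(vg–pr) = (142 + 8) / 1200 = 150/1200 = 0.1250 → 12.5 centimorgans.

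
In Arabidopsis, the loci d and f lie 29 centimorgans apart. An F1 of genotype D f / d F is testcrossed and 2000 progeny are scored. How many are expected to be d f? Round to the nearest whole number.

A map distance of 29 centimorgans corresponds to a recombination frequency of 0.290.
The F1 is D f / d F, so d f is a recombinant gamete class with expected frequency r/2 = 0.290/2 = 0.1450.
Expected number = 0.1450 × 2000 = 290.00 ≈ 290.

290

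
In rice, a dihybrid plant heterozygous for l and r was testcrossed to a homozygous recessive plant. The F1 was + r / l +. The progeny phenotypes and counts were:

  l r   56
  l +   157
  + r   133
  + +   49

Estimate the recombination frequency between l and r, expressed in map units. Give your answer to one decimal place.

26.6 map units

The recombinant classes are + + and l r: 49 + 56 = 105.
Recombination frequency = 105/395 = 0.2658 ≈ 26.6%, i.e. 26.6 map units.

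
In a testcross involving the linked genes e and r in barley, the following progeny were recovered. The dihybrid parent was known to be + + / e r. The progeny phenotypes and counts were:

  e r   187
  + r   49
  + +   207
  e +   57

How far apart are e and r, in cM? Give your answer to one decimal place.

The recombinant classes are + r and e +: 49 + 57 = 106.
Recombination frequency = 106/500 = 0.2120 ≈ 21.2%, i.e. 21.2 cM.

21.2 cM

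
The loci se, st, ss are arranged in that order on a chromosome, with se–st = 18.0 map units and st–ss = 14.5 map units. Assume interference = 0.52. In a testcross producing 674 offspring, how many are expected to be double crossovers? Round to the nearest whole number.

8

Map distances give recombination frequencies of 0.180 and 0.145 for the two intervals.
With interference 0.52 (so coincidence = 0.48), expected double-crossover frequency = 0.180 × 0.145 × 0.48 = 0.01253.
Expected number = 0.01253 × 674 = 8.44 ≈ 8.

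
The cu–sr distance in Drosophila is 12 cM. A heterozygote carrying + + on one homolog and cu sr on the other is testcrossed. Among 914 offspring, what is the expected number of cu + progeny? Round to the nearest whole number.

A map distance of 12 cM corresponds to a recombination frequency of 0.120.
The F1 is + + / cu sr, so cu + is a recombinant gamete class with expected frequency r/2 = 0.120/2 = 0.0600.
Expected number = 0.0600 × 914 = 54.84 ≈ 55.

55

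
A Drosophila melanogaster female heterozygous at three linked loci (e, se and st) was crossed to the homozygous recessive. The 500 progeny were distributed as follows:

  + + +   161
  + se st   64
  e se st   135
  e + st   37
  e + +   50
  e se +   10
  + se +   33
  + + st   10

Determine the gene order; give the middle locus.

st

The two most frequent reciprocal classes, e se st and + + +, are the parental types, so the F1 was e se st / + + +.
The two rarest classes, e se + and + + st, are the double crossovers. Comparing them with the parentals, only the st allele has switched, so st is the middle locus and the order is se – st – e.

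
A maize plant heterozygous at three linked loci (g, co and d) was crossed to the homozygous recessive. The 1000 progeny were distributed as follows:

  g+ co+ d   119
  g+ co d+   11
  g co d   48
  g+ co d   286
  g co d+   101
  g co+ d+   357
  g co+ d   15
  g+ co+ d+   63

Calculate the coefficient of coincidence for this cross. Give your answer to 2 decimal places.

0.77

The two most frequent reciprocal classes, g co+ d+ and g+ co d, are the parental types, so the F1 was g co+ d+ / g+ co d.
The two rarest classes, g co+ d and g+ co d+, are the double crossovers. Comparing them with the parentals, only the d allele has switched, so d is the middle locus and the order is g – d – co.
g–d: (111 + 26)/1000 = 0.1370; d–co: (220 + 26)/1000 = 0.2460.
Expected DCO frequency = 0.1370 × 0.2460 ≈ 0.03370; observed = 26/1000 ≈ 0.02600.
Coefficient of coincidence = 0.02600/0.03370 ≈ 0.77.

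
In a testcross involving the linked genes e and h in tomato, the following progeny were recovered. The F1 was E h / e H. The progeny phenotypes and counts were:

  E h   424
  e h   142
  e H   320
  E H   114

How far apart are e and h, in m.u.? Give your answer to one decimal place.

25.6 m.u.

The recombinant classes are E H and e h: 114 + 142 = 256.
Recombination frequency = 256/1000 = 0.2560 ≈ 25.6%, i.e. 25.6 m.u.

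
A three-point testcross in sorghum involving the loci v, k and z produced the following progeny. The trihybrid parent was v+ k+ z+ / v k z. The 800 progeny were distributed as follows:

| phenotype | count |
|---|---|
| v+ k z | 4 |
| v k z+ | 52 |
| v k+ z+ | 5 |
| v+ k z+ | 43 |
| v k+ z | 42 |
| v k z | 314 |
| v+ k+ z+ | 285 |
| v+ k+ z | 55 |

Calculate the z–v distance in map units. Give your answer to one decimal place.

14.5 map units

The two rarest classes, v k+ z+ and v+ k z, are the double crossovers. Comparing them with the parentals, only the v allele has switched, so v is the middle locus and the order is z – v – k.
Crossovers in the z–v interval produce the single-crossover classes v+ k+ z and v k z+ (55 + 52 = 107) plus the double crossovers (9).
RF(z–v) = (107 + 9) / 800 = 116/800 = 0.1450 → 14.5 map units.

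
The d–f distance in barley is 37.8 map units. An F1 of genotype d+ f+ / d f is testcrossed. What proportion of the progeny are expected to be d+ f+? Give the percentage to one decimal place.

31.1%

A map distance of 37.8 map units corresponds to a recombination frequency of 0.378.
The F1 is d+ f+ / d f, so d+ f+ is a parental gamete class with expected frequency (1 − r)/2 = 0.622/2 = 0.3110.
That is 0.3110 = 31.1% of the progeny.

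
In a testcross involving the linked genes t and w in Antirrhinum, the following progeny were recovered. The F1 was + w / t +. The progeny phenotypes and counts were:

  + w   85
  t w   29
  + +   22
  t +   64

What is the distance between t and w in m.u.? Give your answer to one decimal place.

25.5 m.u.

The recombinant classes are + + and t w: 22 + 29 = 51.
Recombination frequency = 51/200 = 0.2550 ≈ 25.5%, i.e. 25.5 m.u.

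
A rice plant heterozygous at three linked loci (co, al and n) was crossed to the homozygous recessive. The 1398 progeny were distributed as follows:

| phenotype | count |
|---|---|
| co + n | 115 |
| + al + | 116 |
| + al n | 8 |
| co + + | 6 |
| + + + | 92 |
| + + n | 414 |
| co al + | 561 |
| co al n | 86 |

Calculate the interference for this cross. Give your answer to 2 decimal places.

0.58

The two most frequent reciprocal classes, + + n and co al +, are the parental types, so the F1 was + + n / co al +.
The two rarest classes, + al n and co + +, are the double crossovers. Comparing them with the parentals, only the al allele has switched, so al is the middle locus and the order is n – al – co.
n–al: (178 + 14)/1398 = 0.1373; al–co: (231 + 14)/1398 = 0.1753.
Expected DCO frequency = 0.1373 × 0.1753 ≈ 0.02407; observed = 14/1398 ≈ 0.01001.
Coefficient of coincidence = 0.01001/0.02407 ≈ 0.42; interference = 1 − 0.42 = 0.58.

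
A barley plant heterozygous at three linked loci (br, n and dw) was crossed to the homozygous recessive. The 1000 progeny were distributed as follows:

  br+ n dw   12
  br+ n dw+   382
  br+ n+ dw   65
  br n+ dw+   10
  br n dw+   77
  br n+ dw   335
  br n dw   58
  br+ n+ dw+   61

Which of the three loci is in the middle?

The two most frequent reciprocal classes, br n+ dw and br+ n dw+, are the parental types, so the F1 was br n+ dw / br+ n dw+.
The two rarest classes, br n+ dw+ and br+ n dw, are the double crossovers. Comparing them with the parentals, only the dw allele has switched, so dw is the middle locus and the order is br – dw – n.

dw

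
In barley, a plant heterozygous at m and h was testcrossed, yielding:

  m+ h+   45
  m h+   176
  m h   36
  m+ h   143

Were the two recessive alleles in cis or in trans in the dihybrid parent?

The two most frequent classes are m+ h (143) and m h+ (176); these are the parental (non-recombinant) types.
So the F1 carried m+ h on one chromosome and m h+ on the other — the recessive alleles are on opposite chromosomes (trans / repulsion).

trans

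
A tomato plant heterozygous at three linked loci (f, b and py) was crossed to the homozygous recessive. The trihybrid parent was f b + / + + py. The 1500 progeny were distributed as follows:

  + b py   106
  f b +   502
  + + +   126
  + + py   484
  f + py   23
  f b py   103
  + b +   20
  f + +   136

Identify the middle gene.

The two rarest classes, + b + and f + py, are the double crossovers. Comparing them with the parentals, only the f allele has switched, so f is the middle locus and the order is py – f – b.

f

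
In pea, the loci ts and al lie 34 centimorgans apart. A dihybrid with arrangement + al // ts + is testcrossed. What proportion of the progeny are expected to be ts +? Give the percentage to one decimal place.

A map distance of 34 centimorgans corresponds to a recombination frequency of 0.340.
The F1 is + al / ts +, so ts + is a parental gamete class with expected frequency (1 − r)/2 = 0.660/2 = 0.3300.
That is 0.3300 = 33.0% of the progeny.

33.0%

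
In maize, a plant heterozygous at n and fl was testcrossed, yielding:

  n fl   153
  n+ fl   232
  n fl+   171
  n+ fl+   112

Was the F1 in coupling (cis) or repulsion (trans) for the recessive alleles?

trans

The two most frequent classes are n+ fl (232) and n fl+ (171); these are the parental (non-recombinant) types.
So the F1 carried n+ fl on one chromosome and n fl+ on the other — the recessive alleles are on opposite chromosomes (trans / repulsion).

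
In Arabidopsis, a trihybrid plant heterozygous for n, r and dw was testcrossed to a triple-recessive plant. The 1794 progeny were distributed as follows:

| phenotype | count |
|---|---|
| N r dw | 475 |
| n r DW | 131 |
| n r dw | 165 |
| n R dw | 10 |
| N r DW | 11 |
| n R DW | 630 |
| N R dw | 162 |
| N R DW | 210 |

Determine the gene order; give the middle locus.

dw

The two most frequent reciprocal classes, n R DW and N r dw, are the parental types, so the F1 was n R DW / N r dw.
The two rarest classes, n R dw and N r DW, are the double crossovers. Comparing them with the parentals, only the dw allele has switched, so dw is the middle locus and the order is n – dw – r.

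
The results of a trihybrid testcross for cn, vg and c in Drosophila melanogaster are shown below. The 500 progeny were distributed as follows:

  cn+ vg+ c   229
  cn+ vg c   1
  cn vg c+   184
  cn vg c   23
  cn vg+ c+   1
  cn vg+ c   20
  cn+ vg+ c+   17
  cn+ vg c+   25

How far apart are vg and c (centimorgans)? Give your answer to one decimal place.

The two most frequent reciprocal classes, cn+ vg+ c and cn vg c+, are the parental types, so the F1 was cn+ vg+ c / cn vg c+.
The two rarest classes, cn+ vg c and cn vg+ c+, are the double crossovers. Comparing them with the parentals, only the vg allele has switched, so vg is the middle locus and the order is c – vg – cn.
Crossovers in the c–vg interval produce the single-crossover classes cn+ vg+ c+ and cn vg c (17 + 23 = 40) plus the double crossovers (2).
RF(c–vg) = (40 + 2) / 500 = 42/500 = 0.0840 → 8.4 centimorgans.

8.4 centimorgans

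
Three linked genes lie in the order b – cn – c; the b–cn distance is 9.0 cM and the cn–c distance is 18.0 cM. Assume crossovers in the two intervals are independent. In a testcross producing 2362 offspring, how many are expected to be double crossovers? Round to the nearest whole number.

38

Map distances give recombination frequencies of 0.090 and 0.180 for the two intervals.
With no interference, expected double-crossover frequency = 0.090 × 0.180 = 0.01620.
Expected number = 0.01620 × 2362 = 38.26 ≈ 38.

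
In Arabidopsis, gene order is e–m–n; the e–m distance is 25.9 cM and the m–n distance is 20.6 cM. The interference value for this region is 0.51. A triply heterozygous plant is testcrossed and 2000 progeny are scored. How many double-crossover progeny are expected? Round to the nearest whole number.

52

Map distances give recombination frequencies of 0.259 and 0.206 for the two intervals.
With interference 0.51 (so coincidence = 0.49), expected double-crossover frequency = 0.259 × 0.206 × 0.49 = 0.02614.
Expected number = 0.02614 × 2000 = 52.29 ≈ 52.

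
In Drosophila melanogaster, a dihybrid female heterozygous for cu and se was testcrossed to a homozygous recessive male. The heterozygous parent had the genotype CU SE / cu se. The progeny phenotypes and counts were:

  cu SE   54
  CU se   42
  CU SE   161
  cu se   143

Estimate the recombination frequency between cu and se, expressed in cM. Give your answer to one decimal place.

24.0 cM

The recombinant classes are CU se and cu SE: 42 + 54 = 96.
Recombination frequency = 96/400 = 0.2400 ≈ 24.0%, i.e. 24.0 cM.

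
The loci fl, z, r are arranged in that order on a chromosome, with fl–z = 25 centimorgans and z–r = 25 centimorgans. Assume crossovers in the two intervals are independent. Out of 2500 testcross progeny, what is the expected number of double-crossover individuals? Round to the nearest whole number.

Map distances give recombination frequencies of 0.250 and 0.250 for the two intervals.
With no interference, expected double-crossover frequency = 0.250 × 0.250 = 0.06250.
Expected number = 0.06250 × 2500 = 156.25 ≈ 156.

156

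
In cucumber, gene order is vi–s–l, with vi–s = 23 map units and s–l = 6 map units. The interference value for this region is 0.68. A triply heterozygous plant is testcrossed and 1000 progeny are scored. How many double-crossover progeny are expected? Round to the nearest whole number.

Map distances give recombination frequencies of 0.230 and 0.060 for the two intervals.
With interference 0.68 (so coincidence = 0.32), expected double-crossover frequency = 0.230 × 0.060 × 0.32 = 0.00442.
Expected number = 0.00442 × 1000 = 4.42 ≈ 4.

4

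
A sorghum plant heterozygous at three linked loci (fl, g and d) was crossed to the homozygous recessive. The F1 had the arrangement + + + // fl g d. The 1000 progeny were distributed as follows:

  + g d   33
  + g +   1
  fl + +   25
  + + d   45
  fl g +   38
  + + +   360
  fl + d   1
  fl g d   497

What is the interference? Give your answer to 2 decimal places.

The two rarest classes, + g + and fl + d, are the double crossovers. Comparing them with the parentals, only the g allele has switched, so g is the middle locus and the order is d – g – fl.
d–g: (83 + 2)/1000 = 0.0850; g–fl: (58 + 2)/1000 = 0.0600.
Expected DCO frequency = 0.0850 × 0.0600 ≈ 0.00510; observed = 2/1000 ≈ 0.00200.
Coefficient of coincidence = 0.00200/0.00510 ≈ 0.39; interference = 1 − 0.39 = 0.61.

0.61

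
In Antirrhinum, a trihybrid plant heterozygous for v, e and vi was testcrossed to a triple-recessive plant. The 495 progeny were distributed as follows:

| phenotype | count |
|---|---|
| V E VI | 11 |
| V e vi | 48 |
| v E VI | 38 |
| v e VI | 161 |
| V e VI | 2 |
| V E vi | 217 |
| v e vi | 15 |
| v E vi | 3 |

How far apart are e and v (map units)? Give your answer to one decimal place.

The two most frequent reciprocal classes, V E vi and v e VI, are the parental types, so the F1 was V E vi / v e VI.
The two rarest classes, v E vi and V e VI, are the double crossovers. Comparing them with the parentals, only the v allele has switched, so v is the middle locus and the order is e – v – vi.
Crossovers in the e–v interval produce the single-crossover classes V e vi and v E VI (48 + 38 = 86) plus the double crossovers (5).
RF(e–v) = (86 + 5) / 495 = 91/495 = 0.1838 → 18.4 map units.

18.4 map units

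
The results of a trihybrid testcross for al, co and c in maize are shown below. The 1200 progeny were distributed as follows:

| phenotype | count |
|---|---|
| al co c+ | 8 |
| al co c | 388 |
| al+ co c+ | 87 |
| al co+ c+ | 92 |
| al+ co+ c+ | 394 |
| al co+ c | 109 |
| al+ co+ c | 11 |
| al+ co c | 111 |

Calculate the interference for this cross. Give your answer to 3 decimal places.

The two most frequent reciprocal classes, al+ co+ c+ and al co c, are the parental types, so the F1 was al+ co+ c+ / al co c.
The two rarest classes, al+ co+ c and al co c+, are the double crossovers. Comparing them with the parentals, only the c allele has switched, so c is the middle locus and the order is al – c – co.
al–c: (203 + 19)/1200 = 0.1850; c–co: (196 + 19)/1200 = 0.1792.
Expected DCO frequency = 0.1850 × 0.1792 ≈ 0.03315; observed = 19/1200 ≈ 0.01583.
Coefficient of coincidence = 0.01583/0.03315 ≈ 0.478; interference = 1 − 0.478 = 0.522.

0.522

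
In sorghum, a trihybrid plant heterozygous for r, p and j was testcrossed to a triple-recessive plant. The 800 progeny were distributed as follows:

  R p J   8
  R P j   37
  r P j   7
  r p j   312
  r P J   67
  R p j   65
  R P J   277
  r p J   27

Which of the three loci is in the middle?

p

The two most frequent reciprocal classes, r p j and R P J, are the parental types, so the F1 was r p j / R P J.
The two rarest classes, r P j and R p J, are the double crossovers. Comparing them with the parentals, only the p allele has switched, so p is the middle locus and the order is r – p – j.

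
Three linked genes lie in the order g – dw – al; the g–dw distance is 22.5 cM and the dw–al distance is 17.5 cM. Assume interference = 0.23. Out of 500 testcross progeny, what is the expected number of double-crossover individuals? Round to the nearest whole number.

15

Map distances give recombination frequencies of 0.225 and 0.175 for the two intervals.
With interference 0.23 (so coincidence = 0.77), expected double-crossover frequency = 0.225 × 0.175 × 0.77 = 0.03032.
Expected number = 0.03032 × 500 = 15.16 ≈ 15.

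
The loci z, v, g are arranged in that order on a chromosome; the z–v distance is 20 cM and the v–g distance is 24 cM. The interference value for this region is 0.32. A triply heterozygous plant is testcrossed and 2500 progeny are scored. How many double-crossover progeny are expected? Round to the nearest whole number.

Map distances give recombination frequencies of 0.200 and 0.240 for the two intervals.
With interference 0.32 (so coincidence = 0.68), expected double-crossover frequency = 0.200 × 0.240 × 0.68 = 0.03264.
Expected number = 0.03264 × 2500 = 81.60 ≈ 82.

82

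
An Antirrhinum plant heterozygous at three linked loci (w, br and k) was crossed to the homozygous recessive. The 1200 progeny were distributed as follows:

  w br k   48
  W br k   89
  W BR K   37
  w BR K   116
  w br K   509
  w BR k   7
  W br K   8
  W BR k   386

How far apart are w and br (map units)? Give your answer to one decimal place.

The two most frequent reciprocal classes, w br K and W BR k, are the parental types, so the F1 was w br K / W BR k.
The two rarest classes, W br K and w BR k, are the double crossovers. Comparing them with the parentals, only the w allele has switched, so w is the middle locus and the order is br – w – k.
Crossovers in the br–w interval produce the single-crossover classes w BR K and W br k (116 + 89 = 205) plus the double crossovers (15).
RF(br–w) = (205 + 15) / 1200 = 220/1200 = 0.1833 → 18.3 map units.

18.3 map units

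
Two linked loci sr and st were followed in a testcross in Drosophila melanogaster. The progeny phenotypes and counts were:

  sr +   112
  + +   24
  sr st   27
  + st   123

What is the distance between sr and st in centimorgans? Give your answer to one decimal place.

17.8 centimorgans

The two most frequent classes, + st (123) and sr + (112), are the parental types, so the F1 was + st / sr +.
The recombinant classes are + + and sr st: 24 + 27 = 51.
Recombination frequency = 51/286 = 0.1783 ≈ 17.8%, i.e. 17.8 centimorgans.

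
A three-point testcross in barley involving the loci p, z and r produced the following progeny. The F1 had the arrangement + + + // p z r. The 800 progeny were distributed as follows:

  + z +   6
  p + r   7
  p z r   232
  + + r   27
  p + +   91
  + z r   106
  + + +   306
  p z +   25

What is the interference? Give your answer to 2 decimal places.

0.24

The two rarest classes, + z + and p + r, are the double crossovers. Comparing them with the parentals, only the z allele has switched, so z is the middle locus and the order is r – z – p.
r–z: (52 + 13)/800 = 0.0813; z–p: (197 + 13)/800 = 0.2625.
Expected DCO frequency = 0.0813 × 0.2625 ≈ 0.02134; observed = 13/800 ≈ 0.01625.
Coefficient of coincidence = 0.01625/0.02134 ≈ 0.76; interference = 1 − 0.76 = 0.24.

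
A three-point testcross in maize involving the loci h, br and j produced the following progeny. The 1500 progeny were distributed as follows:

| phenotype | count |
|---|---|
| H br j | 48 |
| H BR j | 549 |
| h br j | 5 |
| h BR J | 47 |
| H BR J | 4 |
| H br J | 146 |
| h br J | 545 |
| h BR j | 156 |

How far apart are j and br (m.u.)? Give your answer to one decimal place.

The two most frequent reciprocal classes, h br J and H BR j, are the parental types, so the F1 was h br J / H BR j.
The two rarest classes, h br j and H BR J, are the double crossovers. Comparing them with the parentals, only the j allele has switched, so j is the middle locus and the order is h – j – br.
Crossovers in the j–br interval produce the single-crossover classes h BR J and H br j (47 + 48 = 95) plus the double crossovers (9).
RF(j–br) = (95 + 9) / 1500 = 104/1500 = 0.0693 → 6.9 m.u.

6.9 m.u.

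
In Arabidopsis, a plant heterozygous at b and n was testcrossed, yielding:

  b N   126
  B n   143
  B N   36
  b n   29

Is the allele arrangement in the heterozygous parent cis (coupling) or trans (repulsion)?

The two most frequent classes are B n (143) and b N (126); these are the parental (non-recombinant) types.
So the F1 carried B n on one chromosome and b N on the other — the recessive alleles are on opposite chromosomes (trans / repulsion).

trans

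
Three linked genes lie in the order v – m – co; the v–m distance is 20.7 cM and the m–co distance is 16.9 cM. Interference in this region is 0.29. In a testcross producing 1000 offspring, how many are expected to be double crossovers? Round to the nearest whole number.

Map distances give recombination frequencies of 0.207 and 0.169 for the two intervals.
With interference 0.29 (so coincidence = 0.71), expected double-crossover frequency = 0.207 × 0.169 × 0.71 = 0.02484.
Expected number = 0.02484 × 1000 = 24.84 ≈ 25.

25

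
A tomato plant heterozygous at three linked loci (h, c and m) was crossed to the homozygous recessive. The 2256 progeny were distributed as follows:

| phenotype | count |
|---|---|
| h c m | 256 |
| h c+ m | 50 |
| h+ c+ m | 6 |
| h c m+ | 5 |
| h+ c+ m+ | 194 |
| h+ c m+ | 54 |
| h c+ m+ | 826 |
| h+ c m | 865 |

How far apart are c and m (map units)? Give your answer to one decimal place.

The two most frequent reciprocal classes, h+ c m and h c+ m+, are the parental types, so the F1 was h+ c m / h c+ m+.
The two rarest classes, h+ c+ m and h c m+, are the double crossovers. Comparing them with the parentals, only the c allele has switched, so c is the middle locus and the order is h – c – m.
Crossovers in the c–m interval produce the single-crossover classes h+ c m+ and h c+ m (54 + 50 = 104) plus the double crossovers (11).
RF(c–m) = (104 + 11) / 2256 = 115/2256 = 0.0510 → 5.1 map units.

5.1 map units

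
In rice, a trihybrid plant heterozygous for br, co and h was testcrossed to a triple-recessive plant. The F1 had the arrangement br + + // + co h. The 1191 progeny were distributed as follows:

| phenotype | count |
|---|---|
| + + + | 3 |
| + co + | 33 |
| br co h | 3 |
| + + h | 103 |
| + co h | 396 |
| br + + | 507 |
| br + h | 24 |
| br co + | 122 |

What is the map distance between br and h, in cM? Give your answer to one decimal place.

The two rarest classes, + + + and br co h, are the double crossovers. Comparing them with the parentals, only the br allele has switched, so br is the middle locus and the order is co – br – h.
Crossovers in the br–h interval produce the single-crossover classes br + h and + co + (24 + 33 = 57) plus the double crossovers (6).
RF(br–h) = (57 + 6) / 1191 = 63/1191 = 0.0529 → 5.3 cM.

5.3 cM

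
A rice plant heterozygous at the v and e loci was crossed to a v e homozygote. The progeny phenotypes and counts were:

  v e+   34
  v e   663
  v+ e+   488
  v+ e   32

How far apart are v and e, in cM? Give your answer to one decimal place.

The two most frequent classes, v+ e+ (488) and v e (663), are the parental types, so the F1 was v+ e+ / v e.
The recombinant classes are v+ e and v e+: 32 + 34 = 66.
Recombination frequency = 66/1217 = 0.0542 ≈ 5.4%, i.e. 5.4 cM.

5.4 cM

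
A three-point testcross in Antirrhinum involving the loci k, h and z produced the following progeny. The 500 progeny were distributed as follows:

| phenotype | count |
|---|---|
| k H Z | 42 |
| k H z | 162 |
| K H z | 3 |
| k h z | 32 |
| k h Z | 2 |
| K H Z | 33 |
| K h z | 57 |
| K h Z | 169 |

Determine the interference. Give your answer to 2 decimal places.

0.66

The two most frequent reciprocal classes, K h Z and k H z, are the parental types, so the F1 was K h Z / k H z.
The two rarest classes, k h Z and K H z, are the double crossovers. Comparing them with the parentals, only the k allele has switched, so k is the middle locus and the order is h – k – z.
h–k: (65 + 5)/500 = 0.1400; k–z: (99 + 5)/500 = 0.2080.
Expected DCO frequency = 0.1400 × 0.2080 ≈ 0.02912; observed = 5/500 ≈ 0.01000.
Coefficient of coincidence = 0.01000/0.02912 ≈ 0.34; interference = 1 − 0.34 = 0.66.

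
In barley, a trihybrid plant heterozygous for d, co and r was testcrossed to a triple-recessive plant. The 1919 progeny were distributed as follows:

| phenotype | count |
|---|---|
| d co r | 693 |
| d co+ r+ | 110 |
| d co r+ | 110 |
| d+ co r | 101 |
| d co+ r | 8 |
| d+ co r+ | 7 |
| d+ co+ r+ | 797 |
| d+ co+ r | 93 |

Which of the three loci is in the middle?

The two most frequent reciprocal classes, d co r and d+ co+ r+, are the parental types, so the F1 was d co r / d+ co+ r+.
The two rarest classes, d co+ r and d+ co r+, are the double crossovers. Comparing them with the parentals, only the co allele has switched, so co is the middle locus and the order is r – co – d.

co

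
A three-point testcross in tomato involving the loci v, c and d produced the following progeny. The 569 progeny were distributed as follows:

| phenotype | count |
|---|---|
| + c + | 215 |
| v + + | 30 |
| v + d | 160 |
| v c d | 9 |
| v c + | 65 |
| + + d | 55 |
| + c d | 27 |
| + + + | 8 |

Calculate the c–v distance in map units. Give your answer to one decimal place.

24.1 map units

The two most frequent reciprocal classes, v + d and + c +, are the parental types, so the F1 was v + d / + c +.
The two rarest classes, v c d and + + +, are the double crossovers. Comparing them with the parentals, only the c allele has switched, so c is the middle locus and the order is v – c – d.
Crossovers in the v–c interval produce the single-crossover classes + + d and v c + (55 + 65 = 120) plus the double crossovers (17).
RF(v–c) = (120 + 17) / 569 = 137/569 = 0.2408 → 24.1 map units.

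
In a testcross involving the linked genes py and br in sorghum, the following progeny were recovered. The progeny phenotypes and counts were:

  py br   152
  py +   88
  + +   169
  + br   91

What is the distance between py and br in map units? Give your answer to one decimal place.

35.8 map units

The two most frequent classes, + + (169) and py br (152), are the parental types, so the F1 was + + / py br.
The recombinant classes are + br and py +: 91 + 88 = 179.
Recombination frequency = 179/500 = 0.3580 ≈ 35.8%, i.e. 35.8 map units.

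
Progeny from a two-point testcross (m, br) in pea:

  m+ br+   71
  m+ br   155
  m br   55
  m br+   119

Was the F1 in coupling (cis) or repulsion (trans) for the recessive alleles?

trans

The two most frequent classes are m+ br (155) and m br+ (119); these are the parental (non-recombinant) types.
So the F1 carried m+ br on one chromosome and m br+ on the other — the recessive alleles are on opposite chromosomes (trans / repulsion).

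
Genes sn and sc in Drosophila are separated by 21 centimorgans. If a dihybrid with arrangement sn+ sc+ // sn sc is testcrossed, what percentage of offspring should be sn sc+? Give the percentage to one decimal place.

A map distance of 21 centimorgans corresponds to a recombination frequency of 0.210.
The F1 is sn+ sc+ / sn sc, so sn sc+ is a recombinant gamete class with expected frequency r/2 = 0.210/2 = 0.1050.
That is 0.1050 = 10.5% of the progeny.

10.5%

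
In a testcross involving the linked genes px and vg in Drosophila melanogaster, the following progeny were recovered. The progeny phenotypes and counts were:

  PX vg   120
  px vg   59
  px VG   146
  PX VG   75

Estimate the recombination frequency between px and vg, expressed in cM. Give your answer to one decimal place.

The two most frequent classes, PX vg (120) and px VG (146), are the parental types, so the F1 was PX vg / px VG.
The recombinant classes are PX VG and px vg: 75 + 59 = 134.
Recombination frequency = 134/400 = 0.3350 ≈ 33.5%, i.e. 33.5 cM.

33.5 cM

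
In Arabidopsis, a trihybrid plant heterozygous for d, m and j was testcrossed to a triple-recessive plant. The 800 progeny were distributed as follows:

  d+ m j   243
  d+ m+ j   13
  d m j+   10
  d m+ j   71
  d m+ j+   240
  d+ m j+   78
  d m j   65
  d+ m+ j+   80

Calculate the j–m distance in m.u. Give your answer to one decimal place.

21.5 m.u.

The two most frequent reciprocal classes, d+ m j and d m+ j+, are the parental types, so the F1 was d+ m j / d m+ j+.
The two rarest classes, d+ m+ j and d m j+, are the double crossovers. Comparing them with the parentals, only the m allele has switched, so m is the middle locus and the order is j – m – d.
Crossovers in the j–m interval produce the single-crossover classes d+ m j+ and d m+ j (78 + 71 = 149) plus the double crossovers (23).
RF(j–m) = (149 + 23) / 800 = 172/800 = 0.2150 → 21.5 m.u.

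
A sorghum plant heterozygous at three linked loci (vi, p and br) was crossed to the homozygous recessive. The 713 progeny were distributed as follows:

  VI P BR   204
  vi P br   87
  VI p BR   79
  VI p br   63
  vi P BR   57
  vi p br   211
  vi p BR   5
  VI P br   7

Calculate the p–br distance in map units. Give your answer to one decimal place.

The two most frequent reciprocal classes, vi p br and VI P BR, are the parental types, so the F1 was vi p br / VI P BR.
The two rarest classes, vi p BR and VI P br, are the double crossovers. Comparing them with the parentals, only the br allele has switched, so br is the middle locus and the order is p – br – vi.
Crossovers in the p–br interval produce the single-crossover classes vi P br and VI p BR (87 + 79 = 166) plus the double crossovers (12).
RF(p–br) = (166 + 12) / 713 = 178/713 = 0.2496 → 25.0 map units.

25.0 map units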